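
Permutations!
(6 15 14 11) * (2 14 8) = [0, 1, 14, 3, 4, 5, 15, 7, 2, 9, 10, 6, 12, 13, 11, 8] = (2 14 11 6 15 8)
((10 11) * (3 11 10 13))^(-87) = [0, 1, 2, 3, 4, 5, 6, 7, 8, 9, 10, 11, 12, 13] = (13)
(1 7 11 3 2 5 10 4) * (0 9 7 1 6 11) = [9, 1, 5, 2, 6, 10, 11, 0, 8, 7, 4, 3] = (0 9 7)(2 5 10 4 6 11 3)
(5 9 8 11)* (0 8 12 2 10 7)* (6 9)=(0 8 11 5 6 9 12 2 10 7)=[8, 1, 10, 3, 4, 6, 9, 0, 11, 12, 7, 5, 2]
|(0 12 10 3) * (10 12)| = 3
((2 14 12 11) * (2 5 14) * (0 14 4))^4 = (0 5 12)(4 11 14) = [5, 1, 2, 3, 11, 12, 6, 7, 8, 9, 10, 14, 0, 13, 4]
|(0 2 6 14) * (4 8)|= 4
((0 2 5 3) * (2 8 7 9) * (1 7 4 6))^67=[2, 8, 1, 9, 3, 7, 0, 4, 5, 6]=(0 2 1 8 5 7 4 3 9 6)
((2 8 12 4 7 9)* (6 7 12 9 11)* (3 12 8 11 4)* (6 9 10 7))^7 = (2 11 9)(3 12)(4 7 10 8) = [0, 1, 11, 12, 7, 5, 6, 10, 4, 2, 8, 9, 3]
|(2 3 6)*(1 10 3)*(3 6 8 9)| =|(1 10 6 2)(3 8 9)| =12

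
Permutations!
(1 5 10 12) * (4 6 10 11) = (1 5 11 4 6 10 12) = [0, 5, 2, 3, 6, 11, 10, 7, 8, 9, 12, 4, 1]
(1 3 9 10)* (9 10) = (1 3 10) = [0, 3, 2, 10, 4, 5, 6, 7, 8, 9, 1]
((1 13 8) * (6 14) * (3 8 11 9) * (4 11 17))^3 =[0, 4, 2, 13, 3, 5, 14, 7, 17, 1, 10, 8, 12, 11, 6, 15, 16, 9] =(1 4 3 13 11 8 17 9)(6 14)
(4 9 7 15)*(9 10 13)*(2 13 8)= (2 13 9 7 15 4 10 8)= [0, 1, 13, 3, 10, 5, 6, 15, 2, 7, 8, 11, 12, 9, 14, 4]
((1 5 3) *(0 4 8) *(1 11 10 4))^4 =(0 11)(1 10)(3 8)(4 5) =[11, 10, 2, 8, 5, 4, 6, 7, 3, 9, 1, 0]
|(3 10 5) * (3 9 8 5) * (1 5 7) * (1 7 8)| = 6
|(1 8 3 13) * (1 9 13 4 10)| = 10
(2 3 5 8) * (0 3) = (0 3 5 8 2) = [3, 1, 0, 5, 4, 8, 6, 7, 2]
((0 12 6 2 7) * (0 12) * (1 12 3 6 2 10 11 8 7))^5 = (1 2 12)(3 7 8 11 10 6) = [0, 2, 12, 7, 4, 5, 3, 8, 11, 9, 6, 10, 1]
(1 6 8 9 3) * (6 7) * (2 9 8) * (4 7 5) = (1 5 4 7 6 2 9 3) = [0, 5, 9, 1, 7, 4, 2, 6, 8, 3]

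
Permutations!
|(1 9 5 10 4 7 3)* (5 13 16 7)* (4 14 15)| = |(1 9 13 16 7 3)(4 5 10 14 15)| = 30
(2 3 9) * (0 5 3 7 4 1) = (0 5 3 9 2 7 4 1) = [5, 0, 7, 9, 1, 3, 6, 4, 8, 2]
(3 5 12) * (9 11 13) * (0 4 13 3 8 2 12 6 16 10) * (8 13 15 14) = (0 4 15 14 8 2 12 13 9 11 3 5 6 16 10) = [4, 1, 12, 5, 15, 6, 16, 7, 2, 11, 0, 3, 13, 9, 8, 14, 10]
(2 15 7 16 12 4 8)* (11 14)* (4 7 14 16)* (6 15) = (2 6 15 14 11 16 12 7 4 8) = [0, 1, 6, 3, 8, 5, 15, 4, 2, 9, 10, 16, 7, 13, 11, 14, 12]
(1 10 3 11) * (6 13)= [0, 10, 2, 11, 4, 5, 13, 7, 8, 9, 3, 1, 12, 6]= (1 10 3 11)(6 13)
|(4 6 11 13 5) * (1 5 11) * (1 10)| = 10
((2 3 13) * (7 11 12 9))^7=[0, 1, 3, 13, 4, 5, 6, 9, 8, 12, 10, 7, 11, 2]=(2 3 13)(7 9 12 11)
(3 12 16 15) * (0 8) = (0 8)(3 12 16 15) = [8, 1, 2, 12, 4, 5, 6, 7, 0, 9, 10, 11, 16, 13, 14, 3, 15]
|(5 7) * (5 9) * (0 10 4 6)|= 12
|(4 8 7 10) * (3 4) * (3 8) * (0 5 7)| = |(0 5 7 10 8)(3 4)| = 10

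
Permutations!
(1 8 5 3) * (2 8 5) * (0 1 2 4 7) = (0 1 5 3 2 8 4 7) = [1, 5, 8, 2, 7, 3, 6, 0, 4]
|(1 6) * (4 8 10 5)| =4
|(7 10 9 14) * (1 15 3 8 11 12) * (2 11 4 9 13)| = 13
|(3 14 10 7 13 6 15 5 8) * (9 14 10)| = |(3 10 7 13 6 15 5 8)(9 14)| = 8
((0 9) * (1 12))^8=(12)=[0, 1, 2, 3, 4, 5, 6, 7, 8, 9, 10, 11, 12]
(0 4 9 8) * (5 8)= (0 4 9 5 8)= [4, 1, 2, 3, 9, 8, 6, 7, 0, 5]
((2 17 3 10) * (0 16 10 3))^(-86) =(0 17 2 10 16) =[17, 1, 10, 3, 4, 5, 6, 7, 8, 9, 16, 11, 12, 13, 14, 15, 0, 2]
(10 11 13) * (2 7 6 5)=(2 7 6 5)(10 11 13)=[0, 1, 7, 3, 4, 2, 5, 6, 8, 9, 11, 13, 12, 10]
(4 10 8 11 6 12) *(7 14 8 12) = [0, 1, 2, 3, 10, 5, 7, 14, 11, 9, 12, 6, 4, 13, 8] = (4 10 12)(6 7 14 8 11)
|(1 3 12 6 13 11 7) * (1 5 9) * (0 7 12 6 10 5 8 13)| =12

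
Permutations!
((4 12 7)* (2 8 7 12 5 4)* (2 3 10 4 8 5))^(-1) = (12)(2 4 10 3 7 8 5) = [0, 1, 4, 7, 10, 2, 6, 8, 5, 9, 3, 11, 12]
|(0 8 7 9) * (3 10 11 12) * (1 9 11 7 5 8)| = 30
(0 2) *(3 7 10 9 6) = [2, 1, 0, 7, 4, 5, 3, 10, 8, 6, 9] = (0 2)(3 7 10 9 6)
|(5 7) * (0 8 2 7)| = 5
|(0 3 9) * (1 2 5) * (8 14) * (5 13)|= 12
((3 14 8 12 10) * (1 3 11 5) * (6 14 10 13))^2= (1 10 5 3 11)(6 8 13 14 12)= [0, 10, 2, 11, 4, 3, 8, 7, 13, 9, 5, 1, 6, 14, 12]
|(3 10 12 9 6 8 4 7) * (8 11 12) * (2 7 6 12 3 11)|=|(2 7 11 3 10 8 4 6)(9 12)|=8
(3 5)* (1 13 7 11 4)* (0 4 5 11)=(0 4 1 13 7)(3 11 5)=[4, 13, 2, 11, 1, 3, 6, 0, 8, 9, 10, 5, 12, 7]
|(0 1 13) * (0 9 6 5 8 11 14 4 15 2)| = 12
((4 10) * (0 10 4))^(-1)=(0 10)=[10, 1, 2, 3, 4, 5, 6, 7, 8, 9, 0]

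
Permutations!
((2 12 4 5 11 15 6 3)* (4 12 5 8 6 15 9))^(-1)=(15)(2 3 6 8 4 9 11 5)=[0, 1, 3, 6, 9, 2, 8, 7, 4, 11, 10, 5, 12, 13, 14, 15]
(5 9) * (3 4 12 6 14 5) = [0, 1, 2, 4, 12, 9, 14, 7, 8, 3, 10, 11, 6, 13, 5] = (3 4 12 6 14 5 9)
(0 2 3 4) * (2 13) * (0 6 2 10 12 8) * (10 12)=(0 13 12 8)(2 3 4 6)=[13, 1, 3, 4, 6, 5, 2, 7, 0, 9, 10, 11, 8, 12]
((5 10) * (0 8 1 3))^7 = [3, 8, 2, 1, 4, 10, 6, 7, 0, 9, 5] = (0 3 1 8)(5 10)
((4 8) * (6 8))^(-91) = (4 8 6) = [0, 1, 2, 3, 8, 5, 4, 7, 6]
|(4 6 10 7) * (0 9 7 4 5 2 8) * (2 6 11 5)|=|(0 9 7 2 8)(4 11 5 6 10)|=5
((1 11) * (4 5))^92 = (11) = [0, 1, 2, 3, 4, 5, 6, 7, 8, 9, 10, 11]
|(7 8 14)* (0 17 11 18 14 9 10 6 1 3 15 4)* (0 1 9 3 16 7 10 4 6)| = 18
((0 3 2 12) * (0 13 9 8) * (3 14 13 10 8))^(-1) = [8, 1, 3, 9, 4, 5, 6, 7, 10, 13, 12, 11, 2, 14, 0] = (0 8 10 12 2 3 9 13 14)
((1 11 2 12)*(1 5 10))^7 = (1 11 2 12 5 10) = [0, 11, 12, 3, 4, 10, 6, 7, 8, 9, 1, 2, 5]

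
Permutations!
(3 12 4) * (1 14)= (1 14)(3 12 4)= [0, 14, 2, 12, 3, 5, 6, 7, 8, 9, 10, 11, 4, 13, 1]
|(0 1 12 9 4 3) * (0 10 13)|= |(0 1 12 9 4 3 10 13)|= 8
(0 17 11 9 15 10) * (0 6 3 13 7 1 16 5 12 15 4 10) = (0 17 11 9 4 10 6 3 13 7 1 16 5 12 15) = [17, 16, 2, 13, 10, 12, 3, 1, 8, 4, 6, 9, 15, 7, 14, 0, 5, 11]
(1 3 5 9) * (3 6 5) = (1 6 5 9) = [0, 6, 2, 3, 4, 9, 5, 7, 8, 1]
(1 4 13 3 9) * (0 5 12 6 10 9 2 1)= (0 5 12 6 10 9)(1 4 13 3 2)= [5, 4, 1, 2, 13, 12, 10, 7, 8, 0, 9, 11, 6, 3]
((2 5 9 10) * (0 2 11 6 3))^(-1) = (0 3 6 11 10 9 5 2) = [3, 1, 0, 6, 4, 2, 11, 7, 8, 5, 9, 10]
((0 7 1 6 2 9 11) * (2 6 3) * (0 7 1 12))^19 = (0 2 7 1 9 12 3 11) = [2, 9, 7, 11, 4, 5, 6, 1, 8, 12, 10, 0, 3]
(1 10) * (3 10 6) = [0, 6, 2, 10, 4, 5, 3, 7, 8, 9, 1] = (1 6 3 10)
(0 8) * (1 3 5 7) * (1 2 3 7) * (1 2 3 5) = [8, 7, 5, 1, 4, 2, 6, 3, 0] = (0 8)(1 7 3)(2 5)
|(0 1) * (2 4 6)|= 6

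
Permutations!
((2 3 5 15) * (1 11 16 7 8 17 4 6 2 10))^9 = (1 3 17 11 5 4 16 15 6 7 10 2 8) = [0, 3, 8, 17, 16, 4, 7, 10, 1, 9, 2, 5, 12, 13, 14, 6, 15, 11]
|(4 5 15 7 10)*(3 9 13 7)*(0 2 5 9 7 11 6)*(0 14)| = |(0 2 5 15 3 7 10 4 9 13 11 6 14)| = 13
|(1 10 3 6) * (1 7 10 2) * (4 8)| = 4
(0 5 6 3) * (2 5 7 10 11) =(0 7 10 11 2 5 6 3) =[7, 1, 5, 0, 4, 6, 3, 10, 8, 9, 11, 2]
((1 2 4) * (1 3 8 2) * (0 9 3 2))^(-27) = (0 9 3 8)(2 4) = [9, 1, 4, 8, 2, 5, 6, 7, 0, 3]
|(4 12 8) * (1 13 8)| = 5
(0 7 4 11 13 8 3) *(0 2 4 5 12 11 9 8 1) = (0 7 5 12 11 13 1)(2 4 9 8 3) = [7, 0, 4, 2, 9, 12, 6, 5, 3, 8, 10, 13, 11, 1]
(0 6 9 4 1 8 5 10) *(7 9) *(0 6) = [0, 8, 2, 3, 1, 10, 7, 9, 5, 4, 6] = (1 8 5 10 6 7 9 4)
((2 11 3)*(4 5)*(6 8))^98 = [0, 1, 3, 11, 4, 5, 6, 7, 8, 9, 10, 2] = (2 3 11)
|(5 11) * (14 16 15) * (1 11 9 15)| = 7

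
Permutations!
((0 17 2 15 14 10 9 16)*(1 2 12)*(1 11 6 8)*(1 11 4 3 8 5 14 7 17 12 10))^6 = (0 6 7 12 5 17 4 14 10 3 1 9 8 2 16 11 15) = [6, 9, 16, 1, 14, 17, 7, 12, 2, 8, 3, 15, 5, 13, 10, 0, 11, 4]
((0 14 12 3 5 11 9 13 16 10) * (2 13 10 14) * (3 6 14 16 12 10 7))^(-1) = [10, 1, 0, 7, 4, 3, 12, 9, 8, 11, 14, 5, 13, 2, 6, 15, 16] = (16)(0 10 14 6 12 13 2)(3 7 9 11 5)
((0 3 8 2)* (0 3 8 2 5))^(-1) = (0 5 8)(2 3) = [5, 1, 3, 2, 4, 8, 6, 7, 0]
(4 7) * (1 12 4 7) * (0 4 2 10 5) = (0 4 1 12 2 10 5) = [4, 12, 10, 3, 1, 0, 6, 7, 8, 9, 5, 11, 2]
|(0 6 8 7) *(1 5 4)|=12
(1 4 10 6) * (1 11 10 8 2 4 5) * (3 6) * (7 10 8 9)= (1 5)(2 4 9 7 10 3 6 11 8)= [0, 5, 4, 6, 9, 1, 11, 10, 2, 7, 3, 8]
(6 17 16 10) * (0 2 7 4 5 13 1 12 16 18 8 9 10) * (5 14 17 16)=(0 2 7 4 14 17 18 8 9 10 6 16)(1 12 5 13)=[2, 12, 7, 3, 14, 13, 16, 4, 9, 10, 6, 11, 5, 1, 17, 15, 0, 18, 8]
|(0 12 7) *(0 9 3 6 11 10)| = 8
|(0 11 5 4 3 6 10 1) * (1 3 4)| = |(0 11 5 1)(3 6 10)| = 12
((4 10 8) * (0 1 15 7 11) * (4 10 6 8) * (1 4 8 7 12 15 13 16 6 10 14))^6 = (0 13 4 16 10 6 8 7 14 11 1) = [13, 0, 2, 3, 16, 5, 8, 14, 7, 9, 6, 1, 12, 4, 11, 15, 10]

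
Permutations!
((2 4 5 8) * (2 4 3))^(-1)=(2 3)(4 8 5)=[0, 1, 3, 2, 8, 4, 6, 7, 5]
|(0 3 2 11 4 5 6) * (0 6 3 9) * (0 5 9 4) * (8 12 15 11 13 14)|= 12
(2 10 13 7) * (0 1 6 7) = (0 1 6 7 2 10 13) = [1, 6, 10, 3, 4, 5, 7, 2, 8, 9, 13, 11, 12, 0]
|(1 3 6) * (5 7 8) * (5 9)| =|(1 3 6)(5 7 8 9)| =12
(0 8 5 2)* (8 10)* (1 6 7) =(0 10 8 5 2)(1 6 7) =[10, 6, 0, 3, 4, 2, 7, 1, 5, 9, 8]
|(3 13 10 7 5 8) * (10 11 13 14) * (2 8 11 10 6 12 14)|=|(2 8 3)(5 11 13 10 7)(6 12 14)|=15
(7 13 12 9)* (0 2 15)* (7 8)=(0 2 15)(7 13 12 9 8)=[2, 1, 15, 3, 4, 5, 6, 13, 7, 8, 10, 11, 9, 12, 14, 0]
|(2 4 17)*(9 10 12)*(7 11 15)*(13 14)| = 6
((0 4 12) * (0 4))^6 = [0, 1, 2, 3, 4, 5, 6, 7, 8, 9, 10, 11, 12] = (12)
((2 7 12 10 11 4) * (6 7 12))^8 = (2 11 12 4 10) = [0, 1, 11, 3, 10, 5, 6, 7, 8, 9, 2, 12, 4]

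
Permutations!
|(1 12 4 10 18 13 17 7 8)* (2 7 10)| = |(1 12 4 2 7 8)(10 18 13 17)| = 12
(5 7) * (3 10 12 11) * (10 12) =(3 12 11)(5 7) =[0, 1, 2, 12, 4, 7, 6, 5, 8, 9, 10, 3, 11]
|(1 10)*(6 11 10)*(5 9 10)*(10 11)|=3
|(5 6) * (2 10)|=|(2 10)(5 6)|=2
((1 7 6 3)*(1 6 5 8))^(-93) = (1 8 5 7)(3 6) = [0, 8, 2, 6, 4, 7, 3, 1, 5]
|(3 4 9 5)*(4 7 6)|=6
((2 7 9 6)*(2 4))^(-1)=(2 4 6 9 7)=[0, 1, 4, 3, 6, 5, 9, 2, 8, 7]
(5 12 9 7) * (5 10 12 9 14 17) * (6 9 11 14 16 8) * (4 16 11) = (4 16 8 6 9 7 10 12 11 14 17 5) = [0, 1, 2, 3, 16, 4, 9, 10, 6, 7, 12, 14, 11, 13, 17, 15, 8, 5]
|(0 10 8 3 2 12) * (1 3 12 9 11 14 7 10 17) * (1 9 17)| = |(0 1 3 2 17 9 11 14 7 10 8 12)| = 12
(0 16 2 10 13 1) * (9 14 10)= (0 16 2 9 14 10 13 1)= [16, 0, 9, 3, 4, 5, 6, 7, 8, 14, 13, 11, 12, 1, 10, 15, 2]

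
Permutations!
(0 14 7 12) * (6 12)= [14, 1, 2, 3, 4, 5, 12, 6, 8, 9, 10, 11, 0, 13, 7]= (0 14 7 6 12)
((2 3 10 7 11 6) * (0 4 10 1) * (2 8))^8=(0 3 8 11 10)(1 2 6 7 4)=[3, 2, 6, 8, 1, 5, 7, 4, 11, 9, 0, 10]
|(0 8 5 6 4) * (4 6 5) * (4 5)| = 4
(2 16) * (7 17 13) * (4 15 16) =(2 4 15 16)(7 17 13) =[0, 1, 4, 3, 15, 5, 6, 17, 8, 9, 10, 11, 12, 7, 14, 16, 2, 13]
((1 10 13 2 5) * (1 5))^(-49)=[0, 2, 13, 3, 4, 5, 6, 7, 8, 9, 1, 11, 12, 10]=(1 2 13 10)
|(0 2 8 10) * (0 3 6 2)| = |(2 8 10 3 6)| = 5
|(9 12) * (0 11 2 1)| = |(0 11 2 1)(9 12)| = 4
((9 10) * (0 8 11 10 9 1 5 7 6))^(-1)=[6, 10, 2, 3, 4, 1, 7, 5, 0, 9, 11, 8]=(0 6 7 5 1 10 11 8)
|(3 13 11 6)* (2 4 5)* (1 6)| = |(1 6 3 13 11)(2 4 5)| = 15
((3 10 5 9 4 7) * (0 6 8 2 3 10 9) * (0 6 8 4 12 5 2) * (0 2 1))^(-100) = [4, 6, 10, 1, 9, 2, 3, 12, 7, 0, 5, 11, 8] = (0 4 9)(1 6 3)(2 10 5)(7 12 8)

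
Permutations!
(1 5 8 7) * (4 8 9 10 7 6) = (1 5 9 10 7)(4 8 6) = [0, 5, 2, 3, 8, 9, 4, 1, 6, 10, 7]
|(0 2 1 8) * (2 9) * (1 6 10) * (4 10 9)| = |(0 4 10 1 8)(2 6 9)| = 15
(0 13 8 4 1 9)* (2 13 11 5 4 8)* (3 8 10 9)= (0 11 5 4 1 3 8 10 9)(2 13)= [11, 3, 13, 8, 1, 4, 6, 7, 10, 0, 9, 5, 12, 2]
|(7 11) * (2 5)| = |(2 5)(7 11)| = 2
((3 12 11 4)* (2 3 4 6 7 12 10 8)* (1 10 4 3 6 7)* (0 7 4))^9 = [11, 6, 8, 12, 7, 5, 2, 4, 10, 9, 1, 0, 3] = (0 11)(1 6 2 8 10)(3 12)(4 7)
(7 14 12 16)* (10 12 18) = (7 14 18 10 12 16) = [0, 1, 2, 3, 4, 5, 6, 14, 8, 9, 12, 11, 16, 13, 18, 15, 7, 17, 10]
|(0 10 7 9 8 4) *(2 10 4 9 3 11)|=10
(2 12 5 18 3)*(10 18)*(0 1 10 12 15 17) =[1, 10, 15, 2, 4, 12, 6, 7, 8, 9, 18, 11, 5, 13, 14, 17, 16, 0, 3] =(0 1 10 18 3 2 15 17)(5 12)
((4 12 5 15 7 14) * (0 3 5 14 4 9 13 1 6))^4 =(0 7 9)(1 5 12)(3 4 13)(6 15 14) =[7, 5, 2, 4, 13, 12, 15, 9, 8, 0, 10, 11, 1, 3, 6, 14]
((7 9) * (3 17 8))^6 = (17) = [0, 1, 2, 3, 4, 5, 6, 7, 8, 9, 10, 11, 12, 13, 14, 15, 16, 17]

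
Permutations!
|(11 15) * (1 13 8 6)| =|(1 13 8 6)(11 15)| =4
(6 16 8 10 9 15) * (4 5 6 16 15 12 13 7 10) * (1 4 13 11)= [0, 4, 2, 3, 5, 6, 15, 10, 13, 12, 9, 1, 11, 7, 14, 16, 8]= (1 4 5 6 15 16 8 13 7 10 9 12 11)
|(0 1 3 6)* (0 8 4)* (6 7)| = |(0 1 3 7 6 8 4)| = 7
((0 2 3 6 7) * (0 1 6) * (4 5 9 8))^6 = (4 9)(5 8) = [0, 1, 2, 3, 9, 8, 6, 7, 5, 4]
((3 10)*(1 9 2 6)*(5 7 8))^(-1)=(1 6 2 9)(3 10)(5 8 7)=[0, 6, 9, 10, 4, 8, 2, 5, 7, 1, 3]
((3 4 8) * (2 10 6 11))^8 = (11)(3 8 4) = [0, 1, 2, 8, 3, 5, 6, 7, 4, 9, 10, 11]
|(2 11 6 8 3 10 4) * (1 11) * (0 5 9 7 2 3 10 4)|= 10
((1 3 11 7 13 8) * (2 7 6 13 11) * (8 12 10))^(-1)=[0, 8, 3, 1, 4, 5, 11, 2, 10, 9, 12, 7, 13, 6]=(1 8 10 12 13 6 11 7 2 3)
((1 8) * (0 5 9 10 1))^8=(0 9 1)(5 10 8)=[9, 0, 2, 3, 4, 10, 6, 7, 5, 1, 8]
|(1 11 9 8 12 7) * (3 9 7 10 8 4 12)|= 6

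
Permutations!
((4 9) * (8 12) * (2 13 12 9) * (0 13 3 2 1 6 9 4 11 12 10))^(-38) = (0 13 10)(1 12 6 8 9 4 11) = [13, 12, 2, 3, 11, 5, 8, 7, 9, 4, 0, 1, 6, 10]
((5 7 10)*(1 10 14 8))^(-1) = [0, 8, 2, 3, 4, 10, 6, 5, 14, 9, 1, 11, 12, 13, 7] = (1 8 14 7 5 10)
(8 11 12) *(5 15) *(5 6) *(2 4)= [0, 1, 4, 3, 2, 15, 5, 7, 11, 9, 10, 12, 8, 13, 14, 6]= (2 4)(5 15 6)(8 11 12)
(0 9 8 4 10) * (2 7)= (0 9 8 4 10)(2 7)= [9, 1, 7, 3, 10, 5, 6, 2, 4, 8, 0]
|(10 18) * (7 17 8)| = |(7 17 8)(10 18)| = 6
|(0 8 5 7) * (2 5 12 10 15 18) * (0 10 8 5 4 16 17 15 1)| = 30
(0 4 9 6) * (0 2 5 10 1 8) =(0 4 9 6 2 5 10 1 8) =[4, 8, 5, 3, 9, 10, 2, 7, 0, 6, 1]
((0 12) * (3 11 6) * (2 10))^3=(0 12)(2 10)=[12, 1, 10, 3, 4, 5, 6, 7, 8, 9, 2, 11, 0]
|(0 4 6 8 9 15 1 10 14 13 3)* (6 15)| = |(0 4 15 1 10 14 13 3)(6 8 9)| = 24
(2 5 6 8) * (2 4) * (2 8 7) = (2 5 6 7)(4 8) = [0, 1, 5, 3, 8, 6, 7, 2, 4]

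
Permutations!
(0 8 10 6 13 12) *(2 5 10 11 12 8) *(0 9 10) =(0 2 5)(6 13 8 11 12 9 10) =[2, 1, 5, 3, 4, 0, 13, 7, 11, 10, 6, 12, 9, 8]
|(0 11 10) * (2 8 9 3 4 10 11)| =7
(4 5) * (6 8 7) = (4 5)(6 8 7) = [0, 1, 2, 3, 5, 4, 8, 6, 7]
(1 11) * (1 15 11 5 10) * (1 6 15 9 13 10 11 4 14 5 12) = (1 12)(4 14 5 11 9 13 10 6 15) = [0, 12, 2, 3, 14, 11, 15, 7, 8, 13, 6, 9, 1, 10, 5, 4]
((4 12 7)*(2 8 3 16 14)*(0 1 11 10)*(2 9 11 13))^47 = (0 2 16 11 1 8 14 10 13 3 9)(4 7 12) = [2, 8, 16, 9, 7, 5, 6, 12, 14, 0, 13, 1, 4, 3, 10, 15, 11]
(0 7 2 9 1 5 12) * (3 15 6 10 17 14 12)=[7, 5, 9, 15, 4, 3, 10, 2, 8, 1, 17, 11, 0, 13, 12, 6, 16, 14]=(0 7 2 9 1 5 3 15 6 10 17 14 12)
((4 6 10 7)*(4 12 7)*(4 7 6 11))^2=(6 7)(10 12)=[0, 1, 2, 3, 4, 5, 7, 6, 8, 9, 12, 11, 10]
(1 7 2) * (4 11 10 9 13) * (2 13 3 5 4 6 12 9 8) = [0, 7, 1, 5, 11, 4, 12, 13, 2, 3, 8, 10, 9, 6] = (1 7 13 6 12 9 3 5 4 11 10 8 2)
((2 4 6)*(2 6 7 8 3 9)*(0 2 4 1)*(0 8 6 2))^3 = (1 9 6 8 4 2 3 7) = [0, 9, 3, 7, 2, 5, 8, 1, 4, 6]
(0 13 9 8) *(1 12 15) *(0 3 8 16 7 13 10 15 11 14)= (0 10 15 1 12 11 14)(3 8)(7 13 9 16)= [10, 12, 2, 8, 4, 5, 6, 13, 3, 16, 15, 14, 11, 9, 0, 1, 7]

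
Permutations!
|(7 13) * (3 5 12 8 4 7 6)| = 8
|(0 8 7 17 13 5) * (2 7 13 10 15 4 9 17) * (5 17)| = 18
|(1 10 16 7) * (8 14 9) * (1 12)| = 15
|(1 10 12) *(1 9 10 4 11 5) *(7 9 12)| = 12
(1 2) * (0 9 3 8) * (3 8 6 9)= (0 3 6 9 8)(1 2)= [3, 2, 1, 6, 4, 5, 9, 7, 0, 8]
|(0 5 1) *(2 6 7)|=3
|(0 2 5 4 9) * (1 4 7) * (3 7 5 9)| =12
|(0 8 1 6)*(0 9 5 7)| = 7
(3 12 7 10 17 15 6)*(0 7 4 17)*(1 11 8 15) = (0 7 10)(1 11 8 15 6 3 12 4 17) = [7, 11, 2, 12, 17, 5, 3, 10, 15, 9, 0, 8, 4, 13, 14, 6, 16, 1]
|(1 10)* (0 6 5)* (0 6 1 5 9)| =|(0 1 10 5 6 9)| =6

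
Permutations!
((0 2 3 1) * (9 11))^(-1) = (0 1 3 2)(9 11) = [1, 3, 0, 2, 4, 5, 6, 7, 8, 11, 10, 9]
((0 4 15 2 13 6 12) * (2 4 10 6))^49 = (0 10 6 12)(2 13)(4 15) = [10, 1, 13, 3, 15, 5, 12, 7, 8, 9, 6, 11, 0, 2, 14, 4]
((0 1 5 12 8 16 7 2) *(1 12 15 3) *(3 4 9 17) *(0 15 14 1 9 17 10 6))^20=[4, 14, 6, 16, 12, 1, 15, 10, 3, 7, 2, 11, 17, 13, 5, 0, 9, 8]=(0 4 12 17 8 3 16 9 7 10 2 6 15)(1 14 5)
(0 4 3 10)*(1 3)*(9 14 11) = (0 4 1 3 10)(9 14 11) = [4, 3, 2, 10, 1, 5, 6, 7, 8, 14, 0, 9, 12, 13, 11]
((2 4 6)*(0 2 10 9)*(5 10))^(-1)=(0 9 10 5 6 4 2)=[9, 1, 0, 3, 2, 6, 4, 7, 8, 10, 5]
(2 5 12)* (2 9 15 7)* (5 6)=[0, 1, 6, 3, 4, 12, 5, 2, 8, 15, 10, 11, 9, 13, 14, 7]=(2 6 5 12 9 15 7)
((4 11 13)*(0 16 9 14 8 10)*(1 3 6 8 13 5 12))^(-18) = [3, 4, 2, 11, 16, 14, 5, 7, 12, 8, 1, 9, 13, 0, 10, 15, 6] = (0 3 11 9 8 12 13)(1 4 16 6 5 14 10)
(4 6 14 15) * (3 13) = (3 13)(4 6 14 15) = [0, 1, 2, 13, 6, 5, 14, 7, 8, 9, 10, 11, 12, 3, 15, 4]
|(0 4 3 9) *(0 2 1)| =6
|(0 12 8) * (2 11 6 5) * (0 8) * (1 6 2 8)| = 4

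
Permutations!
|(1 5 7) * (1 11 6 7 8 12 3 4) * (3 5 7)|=|(1 7 11 6 3 4)(5 8 12)|=6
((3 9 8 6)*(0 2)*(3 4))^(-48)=(3 8 4 9 6)=[0, 1, 2, 8, 9, 5, 3, 7, 4, 6]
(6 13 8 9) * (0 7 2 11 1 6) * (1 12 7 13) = (0 13 8 9)(1 6)(2 11 12 7) = [13, 6, 11, 3, 4, 5, 1, 2, 9, 0, 10, 12, 7, 8]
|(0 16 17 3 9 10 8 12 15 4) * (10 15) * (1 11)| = |(0 16 17 3 9 15 4)(1 11)(8 12 10)| = 42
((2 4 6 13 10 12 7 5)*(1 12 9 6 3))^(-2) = (1 4 5 12 3 2 7)(6 10)(9 13) = [0, 4, 7, 2, 5, 12, 10, 1, 8, 13, 6, 11, 3, 9]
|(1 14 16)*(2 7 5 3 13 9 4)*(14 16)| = 14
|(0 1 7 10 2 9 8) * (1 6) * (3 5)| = |(0 6 1 7 10 2 9 8)(3 5)| = 8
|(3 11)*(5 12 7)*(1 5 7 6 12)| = 2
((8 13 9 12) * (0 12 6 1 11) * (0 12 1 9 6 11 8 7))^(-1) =[7, 0, 2, 3, 4, 5, 13, 12, 1, 6, 10, 9, 11, 8] =(0 7 12 11 9 6 13 8 1)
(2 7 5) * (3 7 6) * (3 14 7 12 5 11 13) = (2 6 14 7 11 13 3 12 5) = [0, 1, 6, 12, 4, 2, 14, 11, 8, 9, 10, 13, 5, 3, 7]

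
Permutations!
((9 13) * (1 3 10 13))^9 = [0, 9, 2, 1, 4, 5, 6, 7, 8, 13, 3, 11, 12, 10] = (1 9 13 10 3)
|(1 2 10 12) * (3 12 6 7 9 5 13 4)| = |(1 2 10 6 7 9 5 13 4 3 12)| = 11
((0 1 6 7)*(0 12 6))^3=(12)(0 1)=[1, 0, 2, 3, 4, 5, 6, 7, 8, 9, 10, 11, 12]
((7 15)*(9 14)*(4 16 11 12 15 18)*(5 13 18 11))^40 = (18) = [0, 1, 2, 3, 4, 5, 6, 7, 8, 9, 10, 11, 12, 13, 14, 15, 16, 17, 18]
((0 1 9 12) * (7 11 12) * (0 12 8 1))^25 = [0, 1, 2, 3, 4, 5, 6, 7, 8, 9, 10, 11, 12] = (12)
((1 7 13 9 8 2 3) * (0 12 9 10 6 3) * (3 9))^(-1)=[2, 3, 8, 12, 4, 5, 10, 1, 9, 6, 13, 11, 0, 7]=(0 2 8 9 6 10 13 7 1 3 12)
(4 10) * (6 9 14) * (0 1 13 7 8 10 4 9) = (0 1 13 7 8 10 9 14 6) = [1, 13, 2, 3, 4, 5, 0, 8, 10, 14, 9, 11, 12, 7, 6]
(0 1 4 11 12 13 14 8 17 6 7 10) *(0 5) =[1, 4, 2, 3, 11, 0, 7, 10, 17, 9, 5, 12, 13, 14, 8, 15, 16, 6] =(0 1 4 11 12 13 14 8 17 6 7 10 5)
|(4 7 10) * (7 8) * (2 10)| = |(2 10 4 8 7)| = 5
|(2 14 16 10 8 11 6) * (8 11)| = |(2 14 16 10 11 6)| = 6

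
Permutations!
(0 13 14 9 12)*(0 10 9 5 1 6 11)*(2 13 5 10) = (0 5 1 6 11)(2 13 14 10 9 12) = [5, 6, 13, 3, 4, 1, 11, 7, 8, 12, 9, 0, 2, 14, 10]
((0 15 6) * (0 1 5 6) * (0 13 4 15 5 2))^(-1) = (0 2 1 6 5)(4 13 15) = [2, 6, 1, 3, 13, 0, 5, 7, 8, 9, 10, 11, 12, 15, 14, 4]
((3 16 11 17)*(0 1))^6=(3 11)(16 17)=[0, 1, 2, 11, 4, 5, 6, 7, 8, 9, 10, 3, 12, 13, 14, 15, 17, 16]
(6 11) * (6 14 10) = (6 11 14 10) = [0, 1, 2, 3, 4, 5, 11, 7, 8, 9, 6, 14, 12, 13, 10]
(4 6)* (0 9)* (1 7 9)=(0 1 7 9)(4 6)=[1, 7, 2, 3, 6, 5, 4, 9, 8, 0]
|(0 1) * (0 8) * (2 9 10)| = 3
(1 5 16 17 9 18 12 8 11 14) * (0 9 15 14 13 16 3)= (0 9 18 12 8 11 13 16 17 15 14 1 5 3)= [9, 5, 2, 0, 4, 3, 6, 7, 11, 18, 10, 13, 8, 16, 1, 14, 17, 15, 12]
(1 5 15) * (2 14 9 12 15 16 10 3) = (1 5 16 10 3 2 14 9 12 15) = [0, 5, 14, 2, 4, 16, 6, 7, 8, 12, 3, 11, 15, 13, 9, 1, 10]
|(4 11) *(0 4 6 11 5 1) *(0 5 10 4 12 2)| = |(0 12 2)(1 5)(4 10)(6 11)| = 6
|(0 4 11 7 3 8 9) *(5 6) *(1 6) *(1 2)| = |(0 4 11 7 3 8 9)(1 6 5 2)| = 28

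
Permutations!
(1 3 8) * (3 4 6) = (1 4 6 3 8) = [0, 4, 2, 8, 6, 5, 3, 7, 1]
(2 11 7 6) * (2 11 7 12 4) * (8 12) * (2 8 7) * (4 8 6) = (4 6 11 7)(8 12) = [0, 1, 2, 3, 6, 5, 11, 4, 12, 9, 10, 7, 8]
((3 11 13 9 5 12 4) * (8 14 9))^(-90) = (14) = [0, 1, 2, 3, 4, 5, 6, 7, 8, 9, 10, 11, 12, 13, 14]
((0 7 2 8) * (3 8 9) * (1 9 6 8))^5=(1 3 9)=[0, 3, 2, 9, 4, 5, 6, 7, 8, 1]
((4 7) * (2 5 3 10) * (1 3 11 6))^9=[0, 10, 11, 2, 7, 6, 3, 4, 8, 9, 5, 1]=(1 10 5 6 3 2 11)(4 7)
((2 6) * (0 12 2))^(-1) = (0 6 2 12) = [6, 1, 12, 3, 4, 5, 2, 7, 8, 9, 10, 11, 0]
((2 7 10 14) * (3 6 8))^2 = [0, 1, 10, 8, 4, 5, 3, 14, 6, 9, 2, 11, 12, 13, 7] = (2 10)(3 8 6)(7 14)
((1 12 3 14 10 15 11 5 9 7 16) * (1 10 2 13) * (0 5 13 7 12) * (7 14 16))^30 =(0 11 16 9 1 15 3 5 13 10 12) =[11, 15, 2, 5, 4, 13, 6, 7, 8, 1, 12, 16, 0, 10, 14, 3, 9]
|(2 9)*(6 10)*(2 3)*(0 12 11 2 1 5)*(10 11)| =10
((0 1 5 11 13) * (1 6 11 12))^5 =[6, 12, 2, 3, 4, 1, 11, 7, 8, 9, 10, 13, 5, 0] =(0 6 11 13)(1 12 5)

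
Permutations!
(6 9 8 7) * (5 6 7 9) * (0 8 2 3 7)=(0 8 9 2 3 7)(5 6)=[8, 1, 3, 7, 4, 6, 5, 0, 9, 2]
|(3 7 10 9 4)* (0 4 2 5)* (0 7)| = 15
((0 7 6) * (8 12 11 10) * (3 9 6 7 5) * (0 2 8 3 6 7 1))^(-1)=(0 1 7 9 3 10 11 12 8 2 6 5)=[1, 7, 6, 10, 4, 0, 5, 9, 2, 3, 11, 12, 8]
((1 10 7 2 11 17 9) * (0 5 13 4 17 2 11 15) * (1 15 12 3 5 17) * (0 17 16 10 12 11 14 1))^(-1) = (0 4 13 5 3 12 1 14 7 10 16)(2 11)(9 17 15) = [4, 14, 11, 12, 13, 3, 6, 10, 8, 17, 16, 2, 1, 5, 7, 9, 0, 15]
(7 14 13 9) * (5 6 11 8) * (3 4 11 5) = [0, 1, 2, 4, 11, 6, 5, 14, 3, 7, 10, 8, 12, 9, 13] = (3 4 11 8)(5 6)(7 14 13 9)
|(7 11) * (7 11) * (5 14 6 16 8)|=5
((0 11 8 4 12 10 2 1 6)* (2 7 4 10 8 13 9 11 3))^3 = (13)(0 1 3 6 2)(4 10 12 7 8) = [1, 3, 0, 6, 10, 5, 2, 8, 4, 9, 12, 11, 7, 13]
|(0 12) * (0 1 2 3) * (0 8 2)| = 3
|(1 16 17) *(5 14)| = 6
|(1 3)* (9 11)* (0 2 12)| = 6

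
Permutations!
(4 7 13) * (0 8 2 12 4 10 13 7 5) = (0 8 2 12 4 5)(10 13) = [8, 1, 12, 3, 5, 0, 6, 7, 2, 9, 13, 11, 4, 10]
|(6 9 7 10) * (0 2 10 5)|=7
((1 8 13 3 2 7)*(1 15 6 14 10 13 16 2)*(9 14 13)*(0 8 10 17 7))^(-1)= (0 2 16 8)(1 3 13 6 15 7 17 14 9 10)= [2, 3, 16, 13, 4, 5, 15, 17, 0, 10, 1, 11, 12, 6, 9, 7, 8, 14]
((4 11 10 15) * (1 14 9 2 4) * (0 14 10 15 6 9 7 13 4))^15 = (0 13 15 6)(1 9 14 4)(2 7 11 10) = [13, 9, 7, 3, 1, 5, 0, 11, 8, 14, 2, 10, 12, 15, 4, 6]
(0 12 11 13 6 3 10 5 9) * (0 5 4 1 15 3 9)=[12, 15, 2, 10, 1, 0, 9, 7, 8, 5, 4, 13, 11, 6, 14, 3]=(0 12 11 13 6 9 5)(1 15 3 10 4)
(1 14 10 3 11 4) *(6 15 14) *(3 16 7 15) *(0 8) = (0 8)(1 6 3 11 4)(7 15 14 10 16) = [8, 6, 2, 11, 1, 5, 3, 15, 0, 9, 16, 4, 12, 13, 10, 14, 7]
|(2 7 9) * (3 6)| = |(2 7 9)(3 6)| = 6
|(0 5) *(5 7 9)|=4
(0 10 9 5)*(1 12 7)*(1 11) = (0 10 9 5)(1 12 7 11) = [10, 12, 2, 3, 4, 0, 6, 11, 8, 5, 9, 1, 7]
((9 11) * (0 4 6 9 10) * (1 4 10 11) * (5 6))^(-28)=[0, 5, 2, 3, 6, 9, 1, 7, 8, 4, 10, 11]=(11)(1 5 9 4 6)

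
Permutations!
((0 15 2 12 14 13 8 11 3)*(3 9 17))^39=(0 8 15 11 2 9 12 17 14 3 13)=[8, 1, 9, 13, 4, 5, 6, 7, 15, 12, 10, 2, 17, 0, 3, 11, 16, 14]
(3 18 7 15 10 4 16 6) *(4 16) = [0, 1, 2, 18, 4, 5, 3, 15, 8, 9, 16, 11, 12, 13, 14, 10, 6, 17, 7] = (3 18 7 15 10 16 6)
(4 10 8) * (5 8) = (4 10 5 8) = [0, 1, 2, 3, 10, 8, 6, 7, 4, 9, 5]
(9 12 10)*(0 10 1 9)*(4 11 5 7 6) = (0 10)(1 9 12)(4 11 5 7 6) = [10, 9, 2, 3, 11, 7, 4, 6, 8, 12, 0, 5, 1]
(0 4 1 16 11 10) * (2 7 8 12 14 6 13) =(0 4 1 16 11 10)(2 7 8 12 14 6 13) =[4, 16, 7, 3, 1, 5, 13, 8, 12, 9, 0, 10, 14, 2, 6, 15, 11]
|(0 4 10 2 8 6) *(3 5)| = 6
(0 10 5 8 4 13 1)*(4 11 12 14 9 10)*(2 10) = (0 4 13 1)(2 10 5 8 11 12 14 9) = [4, 0, 10, 3, 13, 8, 6, 7, 11, 2, 5, 12, 14, 1, 9]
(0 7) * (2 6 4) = (0 7)(2 6 4) = [7, 1, 6, 3, 2, 5, 4, 0]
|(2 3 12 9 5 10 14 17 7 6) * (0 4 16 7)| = |(0 4 16 7 6 2 3 12 9 5 10 14 17)| = 13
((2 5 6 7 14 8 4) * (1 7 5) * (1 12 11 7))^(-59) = (2 14 12 8 11 4 7)(5 6) = [0, 1, 14, 3, 7, 6, 5, 2, 11, 9, 10, 4, 8, 13, 12]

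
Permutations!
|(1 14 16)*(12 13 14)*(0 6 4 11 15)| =|(0 6 4 11 15)(1 12 13 14 16)| =5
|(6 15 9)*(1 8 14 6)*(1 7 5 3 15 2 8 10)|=|(1 10)(2 8 14 6)(3 15 9 7 5)|=20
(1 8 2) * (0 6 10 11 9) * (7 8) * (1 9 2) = [6, 7, 9, 3, 4, 5, 10, 8, 1, 0, 11, 2] = (0 6 10 11 2 9)(1 7 8)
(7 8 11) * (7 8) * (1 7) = (1 7)(8 11) = [0, 7, 2, 3, 4, 5, 6, 1, 11, 9, 10, 8]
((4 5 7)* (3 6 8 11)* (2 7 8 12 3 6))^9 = (12) = [0, 1, 2, 3, 4, 5, 6, 7, 8, 9, 10, 11, 12]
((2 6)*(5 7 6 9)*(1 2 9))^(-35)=(1 2)(5 7 6 9)=[0, 2, 1, 3, 4, 7, 9, 6, 8, 5]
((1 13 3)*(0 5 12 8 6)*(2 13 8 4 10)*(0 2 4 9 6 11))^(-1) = (0 11 8 1 3 13 2 6 9 12 5)(4 10) = [11, 3, 6, 13, 10, 0, 9, 7, 1, 12, 4, 8, 5, 2]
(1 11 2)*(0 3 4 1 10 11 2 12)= [3, 2, 10, 4, 1, 5, 6, 7, 8, 9, 11, 12, 0]= (0 3 4 1 2 10 11 12)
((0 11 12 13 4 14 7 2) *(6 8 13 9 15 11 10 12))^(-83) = (0 13 9 7 6 10 4 15 2 8 12 14 11) = [13, 1, 8, 3, 15, 5, 10, 6, 12, 7, 4, 0, 14, 9, 11, 2]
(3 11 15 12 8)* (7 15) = [0, 1, 2, 11, 4, 5, 6, 15, 3, 9, 10, 7, 8, 13, 14, 12] = (3 11 7 15 12 8)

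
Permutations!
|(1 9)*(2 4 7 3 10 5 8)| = |(1 9)(2 4 7 3 10 5 8)| = 14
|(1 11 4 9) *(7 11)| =5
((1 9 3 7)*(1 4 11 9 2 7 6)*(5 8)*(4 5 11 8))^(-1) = (1 6 3 9 11 8 4 5 7 2) = [0, 6, 1, 9, 5, 7, 3, 2, 4, 11, 10, 8]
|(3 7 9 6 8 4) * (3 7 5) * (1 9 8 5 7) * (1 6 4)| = |(1 9 4 6 5 3 7 8)| = 8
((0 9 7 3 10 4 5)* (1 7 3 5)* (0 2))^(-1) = [2, 4, 5, 9, 10, 7, 6, 1, 8, 0, 3] = (0 2 5 7 1 4 10 3 9)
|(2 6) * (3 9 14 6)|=5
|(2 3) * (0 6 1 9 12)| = 10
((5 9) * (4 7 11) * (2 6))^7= [0, 1, 6, 3, 7, 9, 2, 11, 8, 5, 10, 4]= (2 6)(4 7 11)(5 9)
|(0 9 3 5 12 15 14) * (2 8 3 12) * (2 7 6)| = |(0 9 12 15 14)(2 8 3 5 7 6)| = 30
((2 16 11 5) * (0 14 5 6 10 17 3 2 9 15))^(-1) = (0 15 9 5 14)(2 3 17 10 6 11 16) = [15, 1, 3, 17, 4, 14, 11, 7, 8, 5, 6, 16, 12, 13, 0, 9, 2, 10]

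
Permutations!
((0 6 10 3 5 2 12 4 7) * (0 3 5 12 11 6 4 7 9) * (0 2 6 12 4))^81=(2 3 11 4 12 9 7)=[0, 1, 3, 11, 12, 5, 6, 2, 8, 7, 10, 4, 9]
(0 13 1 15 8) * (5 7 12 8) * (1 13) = (0 1 15 5 7 12 8) = [1, 15, 2, 3, 4, 7, 6, 12, 0, 9, 10, 11, 8, 13, 14, 5]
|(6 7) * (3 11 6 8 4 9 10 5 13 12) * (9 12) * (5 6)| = |(3 11 5 13 9 10 6 7 8 4 12)| = 11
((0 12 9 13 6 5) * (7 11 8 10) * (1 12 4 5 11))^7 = (0 4 5)(1 10 11 13 12 7 8 6 9) = [4, 10, 2, 3, 5, 0, 9, 8, 6, 1, 11, 13, 7, 12]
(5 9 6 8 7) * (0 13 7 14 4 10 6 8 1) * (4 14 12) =(14)(0 13 7 5 9 8 12 4 10 6 1) =[13, 0, 2, 3, 10, 9, 1, 5, 12, 8, 6, 11, 4, 7, 14]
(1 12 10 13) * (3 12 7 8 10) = (1 7 8 10 13)(3 12) = [0, 7, 2, 12, 4, 5, 6, 8, 10, 9, 13, 11, 3, 1]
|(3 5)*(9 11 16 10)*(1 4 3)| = 4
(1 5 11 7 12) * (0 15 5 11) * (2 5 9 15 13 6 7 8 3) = (0 13 6 7 12 1 11 8 3 2 5)(9 15) = [13, 11, 5, 2, 4, 0, 7, 12, 3, 15, 10, 8, 1, 6, 14, 9]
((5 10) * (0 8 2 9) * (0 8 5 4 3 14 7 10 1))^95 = (14)(0 1 5)(2 8 9) = [1, 5, 8, 3, 4, 0, 6, 7, 9, 2, 10, 11, 12, 13, 14]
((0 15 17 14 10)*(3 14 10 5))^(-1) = (0 10 17 15)(3 5 14) = [10, 1, 2, 5, 4, 14, 6, 7, 8, 9, 17, 11, 12, 13, 3, 0, 16, 15]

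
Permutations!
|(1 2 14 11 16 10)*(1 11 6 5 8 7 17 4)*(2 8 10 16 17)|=|(1 8 7 2 14 6 5 10 11 17 4)|=11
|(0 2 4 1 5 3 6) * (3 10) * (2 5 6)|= |(0 5 10 3 2 4 1 6)|= 8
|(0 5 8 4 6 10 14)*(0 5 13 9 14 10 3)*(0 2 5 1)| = 30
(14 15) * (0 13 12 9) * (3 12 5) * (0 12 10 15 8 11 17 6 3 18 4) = (0 13 5 18 4)(3 10 15 14 8 11 17 6)(9 12) = [13, 1, 2, 10, 0, 18, 3, 7, 11, 12, 15, 17, 9, 5, 8, 14, 16, 6, 4]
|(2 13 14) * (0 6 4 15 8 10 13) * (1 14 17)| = |(0 6 4 15 8 10 13 17 1 14 2)| = 11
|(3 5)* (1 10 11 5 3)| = |(1 10 11 5)| = 4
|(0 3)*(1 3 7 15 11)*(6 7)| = 7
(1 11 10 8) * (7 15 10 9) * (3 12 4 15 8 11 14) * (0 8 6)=[8, 14, 2, 12, 15, 5, 0, 6, 1, 7, 11, 9, 4, 13, 3, 10]=(0 8 1 14 3 12 4 15 10 11 9 7 6)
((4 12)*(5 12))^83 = (4 12 5) = [0, 1, 2, 3, 12, 4, 6, 7, 8, 9, 10, 11, 5]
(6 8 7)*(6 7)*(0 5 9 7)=(0 5 9 7)(6 8)=[5, 1, 2, 3, 4, 9, 8, 0, 6, 7]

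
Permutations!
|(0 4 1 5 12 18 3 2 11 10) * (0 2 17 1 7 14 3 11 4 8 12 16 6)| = 16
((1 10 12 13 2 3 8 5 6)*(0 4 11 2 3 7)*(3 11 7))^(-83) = (0 4 7)(1 8 11 10 5 2 12 6 3 13) = [4, 8, 12, 13, 7, 2, 3, 0, 11, 9, 5, 10, 6, 1]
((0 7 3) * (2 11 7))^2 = [11, 1, 7, 2, 4, 5, 6, 0, 8, 9, 10, 3] = (0 11 3 2 7)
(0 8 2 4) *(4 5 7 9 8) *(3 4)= [3, 1, 5, 4, 0, 7, 6, 9, 2, 8]= (0 3 4)(2 5 7 9 8)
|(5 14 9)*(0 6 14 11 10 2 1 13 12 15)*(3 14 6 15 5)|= 42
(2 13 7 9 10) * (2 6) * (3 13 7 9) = (2 7 3 13 9 10 6) = [0, 1, 7, 13, 4, 5, 2, 3, 8, 10, 6, 11, 12, 9]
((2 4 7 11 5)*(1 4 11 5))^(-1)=(1 11 2 5 7 4)=[0, 11, 5, 3, 1, 7, 6, 4, 8, 9, 10, 2]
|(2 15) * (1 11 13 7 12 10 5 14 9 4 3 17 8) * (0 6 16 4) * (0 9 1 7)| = 30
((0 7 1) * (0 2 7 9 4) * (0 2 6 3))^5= (0 1 4 3 7 9 6 2)= [1, 4, 0, 7, 3, 5, 2, 9, 8, 6]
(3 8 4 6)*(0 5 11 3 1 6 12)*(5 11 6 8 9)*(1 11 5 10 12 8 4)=(0 5 6 11 3 9 10 12)(1 4 8)=[5, 4, 2, 9, 8, 6, 11, 7, 1, 10, 12, 3, 0]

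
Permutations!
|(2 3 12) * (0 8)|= |(0 8)(2 3 12)|= 6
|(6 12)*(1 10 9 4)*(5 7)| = |(1 10 9 4)(5 7)(6 12)| = 4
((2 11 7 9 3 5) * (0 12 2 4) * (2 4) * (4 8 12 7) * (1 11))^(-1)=(0 4 11 1 2 5 3 9 7)(8 12)=[4, 2, 5, 9, 11, 3, 6, 0, 12, 7, 10, 1, 8]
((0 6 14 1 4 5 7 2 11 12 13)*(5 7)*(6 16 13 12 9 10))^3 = (16)(1 2 10)(4 11 6)(7 9 14) = [0, 2, 10, 3, 11, 5, 4, 9, 8, 14, 1, 6, 12, 13, 7, 15, 16]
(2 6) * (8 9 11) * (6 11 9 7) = (2 11 8 7 6) = [0, 1, 11, 3, 4, 5, 2, 6, 7, 9, 10, 8]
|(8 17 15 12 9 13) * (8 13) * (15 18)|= 6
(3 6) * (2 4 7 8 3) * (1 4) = (1 4 7 8 3 6 2) = [0, 4, 1, 6, 7, 5, 2, 8, 3]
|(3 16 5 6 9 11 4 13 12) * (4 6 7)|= |(3 16 5 7 4 13 12)(6 9 11)|= 21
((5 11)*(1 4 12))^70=(1 4 12)=[0, 4, 2, 3, 12, 5, 6, 7, 8, 9, 10, 11, 1]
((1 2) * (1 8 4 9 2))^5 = (2 8 4 9) = [0, 1, 8, 3, 9, 5, 6, 7, 4, 2]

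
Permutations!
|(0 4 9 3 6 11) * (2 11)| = |(0 4 9 3 6 2 11)| = 7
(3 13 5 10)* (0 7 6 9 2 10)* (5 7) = [5, 1, 10, 13, 4, 0, 9, 6, 8, 2, 3, 11, 12, 7] = (0 5)(2 10 3 13 7 6 9)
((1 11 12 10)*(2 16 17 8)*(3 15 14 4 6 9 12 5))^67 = [0, 11, 8, 15, 6, 3, 9, 7, 17, 12, 1, 5, 10, 13, 4, 14, 2, 16] = (1 11 5 3 15 14 4 6 9 12 10)(2 8 17 16)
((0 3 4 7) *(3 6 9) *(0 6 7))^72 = (9) = [0, 1, 2, 3, 4, 5, 6, 7, 8, 9]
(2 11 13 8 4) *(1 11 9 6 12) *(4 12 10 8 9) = (1 11 13 9 6 10 8 12)(2 4) = [0, 11, 4, 3, 2, 5, 10, 7, 12, 6, 8, 13, 1, 9]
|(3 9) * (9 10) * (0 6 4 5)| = 12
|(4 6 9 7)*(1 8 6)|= |(1 8 6 9 7 4)|= 6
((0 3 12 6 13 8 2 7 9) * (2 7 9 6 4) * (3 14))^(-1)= [9, 1, 4, 14, 12, 5, 7, 8, 13, 2, 10, 11, 3, 6, 0]= (0 9 2 4 12 3 14)(6 7 8 13)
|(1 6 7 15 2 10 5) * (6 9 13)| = |(1 9 13 6 7 15 2 10 5)| = 9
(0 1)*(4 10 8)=(0 1)(4 10 8)=[1, 0, 2, 3, 10, 5, 6, 7, 4, 9, 8]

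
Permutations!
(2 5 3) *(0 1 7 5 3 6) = (0 1 7 5 6)(2 3) = [1, 7, 3, 2, 4, 6, 0, 5]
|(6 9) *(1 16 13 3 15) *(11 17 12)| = 30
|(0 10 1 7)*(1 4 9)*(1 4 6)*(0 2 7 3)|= |(0 10 6 1 3)(2 7)(4 9)|= 10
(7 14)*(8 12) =(7 14)(8 12) =[0, 1, 2, 3, 4, 5, 6, 14, 12, 9, 10, 11, 8, 13, 7]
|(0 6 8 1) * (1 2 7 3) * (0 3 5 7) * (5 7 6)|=|(0 5 6 8 2)(1 3)|=10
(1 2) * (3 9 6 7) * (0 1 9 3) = [1, 2, 9, 3, 4, 5, 7, 0, 8, 6] = (0 1 2 9 6 7)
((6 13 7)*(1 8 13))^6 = (1 8 13 7 6) = [0, 8, 2, 3, 4, 5, 1, 6, 13, 9, 10, 11, 12, 7]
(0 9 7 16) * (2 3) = (0 9 7 16)(2 3) = [9, 1, 3, 2, 4, 5, 6, 16, 8, 7, 10, 11, 12, 13, 14, 15, 0]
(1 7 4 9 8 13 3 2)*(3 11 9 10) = (1 7 4 10 3 2)(8 13 11 9) = [0, 7, 1, 2, 10, 5, 6, 4, 13, 8, 3, 9, 12, 11]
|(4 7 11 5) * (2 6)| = |(2 6)(4 7 11 5)| = 4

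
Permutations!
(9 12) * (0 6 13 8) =(0 6 13 8)(9 12) =[6, 1, 2, 3, 4, 5, 13, 7, 0, 12, 10, 11, 9, 8]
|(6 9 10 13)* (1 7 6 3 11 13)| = |(1 7 6 9 10)(3 11 13)| = 15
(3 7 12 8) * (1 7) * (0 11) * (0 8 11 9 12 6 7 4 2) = (0 9 12 11 8 3 1 4 2)(6 7) = [9, 4, 0, 1, 2, 5, 7, 6, 3, 12, 10, 8, 11]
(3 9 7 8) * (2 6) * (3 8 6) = (2 3 9 7 6) = [0, 1, 3, 9, 4, 5, 2, 6, 8, 7]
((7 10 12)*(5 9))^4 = (7 10 12) = [0, 1, 2, 3, 4, 5, 6, 10, 8, 9, 12, 11, 7]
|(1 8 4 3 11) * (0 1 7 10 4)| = |(0 1 8)(3 11 7 10 4)| = 15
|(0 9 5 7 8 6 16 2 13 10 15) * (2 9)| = |(0 2 13 10 15)(5 7 8 6 16 9)| = 30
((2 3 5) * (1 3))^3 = [0, 2, 5, 1, 4, 3] = (1 2 5 3)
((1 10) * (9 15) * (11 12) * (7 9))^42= [0, 1, 2, 3, 4, 5, 6, 7, 8, 9, 10, 11, 12, 13, 14, 15]= (15)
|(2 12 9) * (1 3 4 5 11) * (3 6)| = 6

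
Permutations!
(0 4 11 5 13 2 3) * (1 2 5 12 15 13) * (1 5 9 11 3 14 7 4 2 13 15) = [2, 13, 14, 0, 3, 5, 6, 4, 8, 11, 10, 12, 1, 9, 7, 15] = (15)(0 2 14 7 4 3)(1 13 9 11 12)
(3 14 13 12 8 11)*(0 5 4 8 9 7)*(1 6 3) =(0 5 4 8 11 1 6 3 14 13 12 9 7) =[5, 6, 2, 14, 8, 4, 3, 0, 11, 7, 10, 1, 9, 12, 13]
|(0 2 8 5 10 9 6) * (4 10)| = |(0 2 8 5 4 10 9 6)| = 8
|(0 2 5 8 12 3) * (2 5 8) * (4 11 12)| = |(0 5 2 8 4 11 12 3)| = 8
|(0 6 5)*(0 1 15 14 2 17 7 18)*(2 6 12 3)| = 35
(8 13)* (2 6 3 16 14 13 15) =[0, 1, 6, 16, 4, 5, 3, 7, 15, 9, 10, 11, 12, 8, 13, 2, 14] =(2 6 3 16 14 13 8 15)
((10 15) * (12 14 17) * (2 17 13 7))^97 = (2 17 12 14 13 7)(10 15) = [0, 1, 17, 3, 4, 5, 6, 2, 8, 9, 15, 11, 14, 7, 13, 10, 16, 12]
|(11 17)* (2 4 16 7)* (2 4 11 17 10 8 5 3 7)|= 9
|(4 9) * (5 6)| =2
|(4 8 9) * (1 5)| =|(1 5)(4 8 9)| =6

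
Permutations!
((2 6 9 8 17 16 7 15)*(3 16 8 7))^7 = (2 9 15 6 7)(3 16)(8 17) = [0, 1, 9, 16, 4, 5, 7, 2, 17, 15, 10, 11, 12, 13, 14, 6, 3, 8]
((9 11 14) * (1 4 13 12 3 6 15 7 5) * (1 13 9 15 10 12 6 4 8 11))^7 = (1 13)(3 15)(4 7)(5 9)(6 8)(10 11)(12 14) = [0, 13, 2, 15, 7, 9, 8, 4, 6, 5, 11, 10, 14, 1, 12, 3]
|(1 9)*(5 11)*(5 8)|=|(1 9)(5 11 8)|=6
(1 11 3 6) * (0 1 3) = (0 1 11)(3 6) = [1, 11, 2, 6, 4, 5, 3, 7, 8, 9, 10, 0]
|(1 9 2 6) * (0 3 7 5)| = 4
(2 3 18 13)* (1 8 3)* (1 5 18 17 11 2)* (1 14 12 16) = (1 8 3 17 11 2 5 18 13 14 12 16) = [0, 8, 5, 17, 4, 18, 6, 7, 3, 9, 10, 2, 16, 14, 12, 15, 1, 11, 13]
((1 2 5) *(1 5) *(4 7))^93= (1 2)(4 7)= [0, 2, 1, 3, 7, 5, 6, 4]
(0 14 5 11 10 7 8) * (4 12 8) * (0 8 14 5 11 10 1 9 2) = (0 5 10 7 4 12 14 11 1 9 2) = [5, 9, 0, 3, 12, 10, 6, 4, 8, 2, 7, 1, 14, 13, 11]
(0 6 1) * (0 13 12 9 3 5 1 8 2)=(0 6 8 2)(1 13 12 9 3 5)=[6, 13, 0, 5, 4, 1, 8, 7, 2, 3, 10, 11, 9, 12]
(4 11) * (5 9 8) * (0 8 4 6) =(0 8 5 9 4 11 6) =[8, 1, 2, 3, 11, 9, 0, 7, 5, 4, 10, 6]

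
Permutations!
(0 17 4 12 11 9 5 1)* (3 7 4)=[17, 0, 2, 7, 12, 1, 6, 4, 8, 5, 10, 9, 11, 13, 14, 15, 16, 3]=(0 17 3 7 4 12 11 9 5 1)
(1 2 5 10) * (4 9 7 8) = (1 2 5 10)(4 9 7 8) = [0, 2, 5, 3, 9, 10, 6, 8, 4, 7, 1]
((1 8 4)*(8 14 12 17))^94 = [0, 8, 2, 3, 17, 5, 6, 7, 12, 9, 10, 11, 1, 13, 4, 15, 16, 14] = (1 8 12)(4 17 14)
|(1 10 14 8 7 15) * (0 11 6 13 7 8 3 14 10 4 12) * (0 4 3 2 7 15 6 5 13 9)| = 12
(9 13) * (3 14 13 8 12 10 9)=(3 14 13)(8 12 10 9)=[0, 1, 2, 14, 4, 5, 6, 7, 12, 8, 9, 11, 10, 3, 13]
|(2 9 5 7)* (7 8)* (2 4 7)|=|(2 9 5 8)(4 7)|=4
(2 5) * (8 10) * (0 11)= (0 11)(2 5)(8 10)= [11, 1, 5, 3, 4, 2, 6, 7, 10, 9, 8, 0]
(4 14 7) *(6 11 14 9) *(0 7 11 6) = (0 7 4 9)(11 14) = [7, 1, 2, 3, 9, 5, 6, 4, 8, 0, 10, 14, 12, 13, 11]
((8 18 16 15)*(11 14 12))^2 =(8 16)(11 12 14)(15 18) =[0, 1, 2, 3, 4, 5, 6, 7, 16, 9, 10, 12, 14, 13, 11, 18, 8, 17, 15]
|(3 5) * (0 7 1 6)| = |(0 7 1 6)(3 5)| = 4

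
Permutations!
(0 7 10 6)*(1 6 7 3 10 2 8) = (0 3 10 7 2 8 1 6) = [3, 6, 8, 10, 4, 5, 0, 2, 1, 9, 7]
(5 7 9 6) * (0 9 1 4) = (0 9 6 5 7 1 4) = [9, 4, 2, 3, 0, 7, 5, 1, 8, 6]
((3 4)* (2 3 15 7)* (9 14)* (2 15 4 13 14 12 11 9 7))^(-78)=(15)=[0, 1, 2, 3, 4, 5, 6, 7, 8, 9, 10, 11, 12, 13, 14, 15]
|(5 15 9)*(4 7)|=|(4 7)(5 15 9)|=6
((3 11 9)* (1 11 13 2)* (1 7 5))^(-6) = (1 9 13 7)(2 5 11 3) = [0, 9, 5, 2, 4, 11, 6, 1, 8, 13, 10, 3, 12, 7]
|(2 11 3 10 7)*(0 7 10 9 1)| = |(0 7 2 11 3 9 1)| = 7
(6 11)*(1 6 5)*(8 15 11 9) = (1 6 9 8 15 11 5) = [0, 6, 2, 3, 4, 1, 9, 7, 15, 8, 10, 5, 12, 13, 14, 11]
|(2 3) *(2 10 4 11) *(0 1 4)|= |(0 1 4 11 2 3 10)|= 7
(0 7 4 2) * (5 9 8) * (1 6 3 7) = (0 1 6 3 7 4 2)(5 9 8) = [1, 6, 0, 7, 2, 9, 3, 4, 5, 8]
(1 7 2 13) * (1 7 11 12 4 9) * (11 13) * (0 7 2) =[7, 13, 11, 3, 9, 5, 6, 0, 8, 1, 10, 12, 4, 2] =(0 7)(1 13 2 11 12 4 9)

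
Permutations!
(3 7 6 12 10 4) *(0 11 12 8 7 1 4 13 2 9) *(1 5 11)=(0 1 4 3 5 11 12 10 13 2 9)(6 8 7)=[1, 4, 9, 5, 3, 11, 8, 6, 7, 0, 13, 12, 10, 2]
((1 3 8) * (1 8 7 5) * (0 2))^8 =(8) =[0, 1, 2, 3, 4, 5, 6, 7, 8]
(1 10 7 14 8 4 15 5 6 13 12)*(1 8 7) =(1 10)(4 15 5 6 13 12 8)(7 14) =[0, 10, 2, 3, 15, 6, 13, 14, 4, 9, 1, 11, 8, 12, 7, 5]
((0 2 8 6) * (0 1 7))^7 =(0 2 8 6 1 7) =[2, 7, 8, 3, 4, 5, 1, 0, 6]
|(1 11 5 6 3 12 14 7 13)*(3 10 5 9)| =24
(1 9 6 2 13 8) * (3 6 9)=(1 3 6 2 13 8)=[0, 3, 13, 6, 4, 5, 2, 7, 1, 9, 10, 11, 12, 8]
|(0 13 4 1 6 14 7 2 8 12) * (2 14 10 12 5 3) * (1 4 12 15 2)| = |(0 13 12)(1 6 10 15 2 8 5 3)(7 14)| = 24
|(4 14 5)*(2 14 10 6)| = 6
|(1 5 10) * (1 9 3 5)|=4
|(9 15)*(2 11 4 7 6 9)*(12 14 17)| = 21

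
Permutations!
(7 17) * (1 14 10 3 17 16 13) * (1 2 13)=(1 14 10 3 17 7 16)(2 13)=[0, 14, 13, 17, 4, 5, 6, 16, 8, 9, 3, 11, 12, 2, 10, 15, 1, 7]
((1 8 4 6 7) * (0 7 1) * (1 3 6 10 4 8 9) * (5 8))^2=(10)=[0, 1, 2, 3, 4, 5, 6, 7, 8, 9, 10]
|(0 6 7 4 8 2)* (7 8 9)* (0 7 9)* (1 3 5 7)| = 9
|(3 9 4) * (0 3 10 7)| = |(0 3 9 4 10 7)| = 6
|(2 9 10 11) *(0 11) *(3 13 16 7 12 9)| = |(0 11 2 3 13 16 7 12 9 10)| = 10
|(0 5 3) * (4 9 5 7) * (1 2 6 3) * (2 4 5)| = 9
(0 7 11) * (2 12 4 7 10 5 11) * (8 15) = (0 10 5 11)(2 12 4 7)(8 15) = [10, 1, 12, 3, 7, 11, 6, 2, 15, 9, 5, 0, 4, 13, 14, 8]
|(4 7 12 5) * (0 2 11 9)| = 4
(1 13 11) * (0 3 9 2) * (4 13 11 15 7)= (0 3 9 2)(1 11)(4 13 15 7)= [3, 11, 0, 9, 13, 5, 6, 4, 8, 2, 10, 1, 12, 15, 14, 7]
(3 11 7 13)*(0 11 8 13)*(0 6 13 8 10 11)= [0, 1, 2, 10, 4, 5, 13, 6, 8, 9, 11, 7, 12, 3]= (3 10 11 7 6 13)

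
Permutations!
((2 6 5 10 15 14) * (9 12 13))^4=(2 15 5)(6 14 10)(9 12 13)=[0, 1, 15, 3, 4, 2, 14, 7, 8, 12, 6, 11, 13, 9, 10, 5]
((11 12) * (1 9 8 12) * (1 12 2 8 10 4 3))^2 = (12)(1 10 3 9 4) = [0, 10, 2, 9, 1, 5, 6, 7, 8, 4, 3, 11, 12]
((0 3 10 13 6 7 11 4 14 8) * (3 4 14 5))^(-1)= (0 8 14 11 7 6 13 10 3 5 4)= [8, 1, 2, 5, 0, 4, 13, 6, 14, 9, 3, 7, 12, 10, 11]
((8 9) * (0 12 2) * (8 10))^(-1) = (0 2 12)(8 10 9) = [2, 1, 12, 3, 4, 5, 6, 7, 10, 8, 9, 11, 0]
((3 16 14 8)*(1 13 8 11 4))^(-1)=(1 4 11 14 16 3 8 13)=[0, 4, 2, 8, 11, 5, 6, 7, 13, 9, 10, 14, 12, 1, 16, 15, 3]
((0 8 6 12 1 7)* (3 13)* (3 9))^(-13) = [7, 12, 2, 9, 4, 5, 8, 1, 0, 13, 10, 11, 6, 3] = (0 7 1 12 6 8)(3 9 13)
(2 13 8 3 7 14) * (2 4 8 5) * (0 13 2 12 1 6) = (0 13 5 12 1 6)(3 7 14 4 8) = [13, 6, 2, 7, 8, 12, 0, 14, 3, 9, 10, 11, 1, 5, 4]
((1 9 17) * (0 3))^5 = [3, 17, 2, 0, 4, 5, 6, 7, 8, 1, 10, 11, 12, 13, 14, 15, 16, 9] = (0 3)(1 17 9)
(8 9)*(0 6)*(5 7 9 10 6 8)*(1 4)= [8, 4, 2, 3, 1, 7, 0, 9, 10, 5, 6]= (0 8 10 6)(1 4)(5 7 9)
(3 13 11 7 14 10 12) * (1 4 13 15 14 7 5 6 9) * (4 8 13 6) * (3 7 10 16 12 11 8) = (1 3 15 14 16 12 7 10 11 5 4 6 9)(8 13) = [0, 3, 2, 15, 6, 4, 9, 10, 13, 1, 11, 5, 7, 8, 16, 14, 12]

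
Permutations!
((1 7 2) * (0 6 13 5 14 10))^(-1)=(0 10 14 5 13 6)(1 2 7)=[10, 2, 7, 3, 4, 13, 0, 1, 8, 9, 14, 11, 12, 6, 5]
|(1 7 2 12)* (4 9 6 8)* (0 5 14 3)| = 4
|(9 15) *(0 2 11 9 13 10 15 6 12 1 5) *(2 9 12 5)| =12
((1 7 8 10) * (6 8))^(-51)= (1 10 8 6 7)= [0, 10, 2, 3, 4, 5, 7, 1, 6, 9, 8]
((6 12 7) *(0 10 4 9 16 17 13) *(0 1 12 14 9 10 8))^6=(1 16 6)(7 13 9)(12 17 14)=[0, 16, 2, 3, 4, 5, 1, 13, 8, 7, 10, 11, 17, 9, 12, 15, 6, 14]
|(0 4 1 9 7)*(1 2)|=6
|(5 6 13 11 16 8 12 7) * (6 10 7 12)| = |(5 10 7)(6 13 11 16 8)| = 15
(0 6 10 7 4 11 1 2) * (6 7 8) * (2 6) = (0 7 4 11 1 6 10 8 2) = [7, 6, 0, 3, 11, 5, 10, 4, 2, 9, 8, 1]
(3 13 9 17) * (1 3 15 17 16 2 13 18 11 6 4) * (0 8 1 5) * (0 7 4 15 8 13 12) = [13, 3, 12, 18, 5, 7, 15, 4, 1, 16, 10, 6, 0, 9, 14, 17, 2, 8, 11] = (0 13 9 16 2 12)(1 3 18 11 6 15 17 8)(4 5 7)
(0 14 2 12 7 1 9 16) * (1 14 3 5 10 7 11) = [3, 9, 12, 5, 4, 10, 6, 14, 8, 16, 7, 1, 11, 13, 2, 15, 0] = (0 3 5 10 7 14 2 12 11 1 9 16)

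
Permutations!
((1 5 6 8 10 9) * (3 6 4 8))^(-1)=[0, 9, 2, 6, 5, 1, 3, 7, 4, 10, 8]=(1 9 10 8 4 5)(3 6)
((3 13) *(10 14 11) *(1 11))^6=(1 10)(11 14)=[0, 10, 2, 3, 4, 5, 6, 7, 8, 9, 1, 14, 12, 13, 11]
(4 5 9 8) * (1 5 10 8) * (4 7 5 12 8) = (1 12 8 7 5 9)(4 10) = [0, 12, 2, 3, 10, 9, 6, 5, 7, 1, 4, 11, 8]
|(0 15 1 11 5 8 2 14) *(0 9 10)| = |(0 15 1 11 5 8 2 14 9 10)| = 10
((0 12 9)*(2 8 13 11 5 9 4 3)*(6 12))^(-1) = [9, 1, 3, 4, 12, 11, 0, 7, 2, 5, 10, 13, 6, 8] = (0 9 5 11 13 8 2 3 4 12 6)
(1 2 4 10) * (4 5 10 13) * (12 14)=[0, 2, 5, 3, 13, 10, 6, 7, 8, 9, 1, 11, 14, 4, 12]=(1 2 5 10)(4 13)(12 14)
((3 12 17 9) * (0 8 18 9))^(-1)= (0 17 12 3 9 18 8)= [17, 1, 2, 9, 4, 5, 6, 7, 0, 18, 10, 11, 3, 13, 14, 15, 16, 12, 8]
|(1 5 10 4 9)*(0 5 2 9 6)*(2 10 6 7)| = |(0 5 6)(1 10 4 7 2 9)| = 6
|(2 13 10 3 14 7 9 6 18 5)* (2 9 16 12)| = |(2 13 10 3 14 7 16 12)(5 9 6 18)| = 8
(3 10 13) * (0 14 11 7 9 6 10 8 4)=[14, 1, 2, 8, 0, 5, 10, 9, 4, 6, 13, 7, 12, 3, 11]=(0 14 11 7 9 6 10 13 3 8 4)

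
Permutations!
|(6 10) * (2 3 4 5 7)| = 10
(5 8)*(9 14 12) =(5 8)(9 14 12) =[0, 1, 2, 3, 4, 8, 6, 7, 5, 14, 10, 11, 9, 13, 12]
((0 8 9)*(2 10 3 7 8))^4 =[7, 1, 8, 0, 4, 5, 6, 2, 10, 3, 9] =(0 7 2 8 10 9 3)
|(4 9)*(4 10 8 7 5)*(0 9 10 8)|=7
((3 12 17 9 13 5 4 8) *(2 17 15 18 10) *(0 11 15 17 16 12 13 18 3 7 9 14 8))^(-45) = (0 13 11 5 15 4 3)(2 8)(7 16)(9 12)(10 14)(17 18) = [13, 1, 8, 0, 3, 15, 6, 16, 2, 12, 14, 5, 9, 11, 10, 4, 7, 18, 17]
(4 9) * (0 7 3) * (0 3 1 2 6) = (0 7 1 2 6)(4 9) = [7, 2, 6, 3, 9, 5, 0, 1, 8, 4]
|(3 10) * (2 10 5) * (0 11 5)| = |(0 11 5 2 10 3)| = 6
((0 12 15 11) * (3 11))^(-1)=(0 11 3 15 12)=[11, 1, 2, 15, 4, 5, 6, 7, 8, 9, 10, 3, 0, 13, 14, 12]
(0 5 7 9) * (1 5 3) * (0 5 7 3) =(1 7 9 5 3) =[0, 7, 2, 1, 4, 3, 6, 9, 8, 5]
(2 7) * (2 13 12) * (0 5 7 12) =[5, 1, 12, 3, 4, 7, 6, 13, 8, 9, 10, 11, 2, 0] =(0 5 7 13)(2 12)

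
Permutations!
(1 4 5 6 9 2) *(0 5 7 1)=(0 5 6 9 2)(1 4 7)=[5, 4, 0, 3, 7, 6, 9, 1, 8, 2]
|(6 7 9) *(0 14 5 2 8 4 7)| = |(0 14 5 2 8 4 7 9 6)| = 9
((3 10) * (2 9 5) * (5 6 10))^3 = (2 10)(3 9)(5 6) = [0, 1, 10, 9, 4, 6, 5, 7, 8, 3, 2]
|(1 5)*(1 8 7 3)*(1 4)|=6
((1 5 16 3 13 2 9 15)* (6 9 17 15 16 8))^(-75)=(1 8 9 3 2 15 5 6 16 13 17)=[0, 8, 15, 2, 4, 6, 16, 7, 9, 3, 10, 11, 12, 17, 14, 5, 13, 1]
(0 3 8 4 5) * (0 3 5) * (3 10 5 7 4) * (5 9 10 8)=(0 7 4)(3 5 8)(9 10)=[7, 1, 2, 5, 0, 8, 6, 4, 3, 10, 9]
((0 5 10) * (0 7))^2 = (0 10)(5 7) = [10, 1, 2, 3, 4, 7, 6, 5, 8, 9, 0]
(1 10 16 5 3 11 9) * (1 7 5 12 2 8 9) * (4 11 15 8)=(1 10 16 12 2 4 11)(3 15 8 9 7 5)=[0, 10, 4, 15, 11, 3, 6, 5, 9, 7, 16, 1, 2, 13, 14, 8, 12]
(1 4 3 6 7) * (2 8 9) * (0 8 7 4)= (0 8 9 2 7 1)(3 6 4)= [8, 0, 7, 6, 3, 5, 4, 1, 9, 2]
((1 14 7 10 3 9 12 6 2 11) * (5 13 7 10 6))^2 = (1 10 9 5 7 2)(3 12 13 6 11 14) = [0, 10, 1, 12, 4, 7, 11, 2, 8, 5, 9, 14, 13, 6, 3]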